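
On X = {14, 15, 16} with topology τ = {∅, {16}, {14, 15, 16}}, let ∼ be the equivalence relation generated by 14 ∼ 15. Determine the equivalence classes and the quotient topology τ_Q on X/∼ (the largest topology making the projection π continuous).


X/∼ = {[14=15], [16]}; |τ_Q| = 3.

Equivalence classes: [14=15], [16].
Quotient map π: X → X/∼ sends 14 ↦ [14=15], 15 ↦ [14=15], 16 ↦ [16].
For each subset V ⊆ X/∼, compute π^{-1}(V) ⊆ X and check whether π^{-1}(V) ∈ τ. V is open in τ_Q iff π^{-1}(V) ∈ τ.
  V = {}: π^{-1}(V) = ∅ ∈ τ ✓.
  V = {[14=15]}: π^{-1}(V) = {14, 15} ∉ τ ✗.
  V = {[16]}: π^{-1}(V) = {16} ∈ τ ✓.
  V = {[14=15], [16]}: π^{-1}(V) = {14, 15, 16} ∈ τ ✓.
Open sets in the quotient: τ_Q = {{}, {[16]}, {[14=15], [16]}} (3 elements).


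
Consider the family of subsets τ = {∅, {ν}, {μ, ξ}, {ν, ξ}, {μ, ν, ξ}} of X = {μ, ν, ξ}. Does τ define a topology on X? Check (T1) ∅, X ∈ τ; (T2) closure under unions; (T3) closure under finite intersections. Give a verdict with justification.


τ is NOT a topology on X.

Axiom (T1): ∅ ∈ τ? Yes; X ∈ τ? Yes.
Axiom (T2/T3): check pairwise unions and intersections of members of τ.
Counterexample for (T3): {μ, ξ} ∩ {ν, ξ} = {ξ} ∉ τ. Therefore τ is NOT a topology.


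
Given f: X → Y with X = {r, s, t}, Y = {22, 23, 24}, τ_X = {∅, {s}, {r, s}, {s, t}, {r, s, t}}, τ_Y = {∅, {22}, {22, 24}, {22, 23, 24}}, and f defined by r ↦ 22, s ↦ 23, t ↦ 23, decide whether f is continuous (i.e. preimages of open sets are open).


f is NOT continuous.

Compute f^{-1}(U) for each U ∈ τ_Y:
  U = ∅: f^{-1}(U) = ∅ ∈ τ_X ✓.
  U = {22}: f^{-1}(U) = {r} ∉ τ_X ✗.
  U = {22, 24}: f^{-1}(U) = {r} ∉ τ_X ✗.
  U = {22, 23, 24}: f^{-1}(U) = {r, s, t} ∈ τ_X ✓.
Found U = {22} with f^{-1}(U) = {r} not in τ_X. Therefore f is NOT continuous.


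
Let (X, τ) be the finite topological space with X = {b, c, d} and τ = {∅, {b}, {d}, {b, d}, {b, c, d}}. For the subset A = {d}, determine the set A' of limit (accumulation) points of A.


A' = {c}

For each x ∈ X, list the open sets U ∈ τ with x ∈ U, then check whether U ∩ (A ∖ {x}) ≠ ∅ for every such U.
  x = b: open {b} ∋ x has {b} ∩ (A ∖ {b}) = ∅, so x is NOT a limit point.
  x = c: opens ∋ x are {b, c, d}; each meets A ∖ {c}, so x IS a limit point.
  x = d: open {d} ∋ x has {d} ∩ (A ∖ {d}) = ∅, so x is NOT a limit point.
Collecting: A' = {c}.


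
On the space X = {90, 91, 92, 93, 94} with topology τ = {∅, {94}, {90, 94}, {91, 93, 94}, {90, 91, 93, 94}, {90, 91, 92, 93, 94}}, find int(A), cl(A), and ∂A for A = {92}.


int(A) = ∅, cl(A) = {92}, ∂A = {92}.

Closed sets in (X, τ) are complements of opens:
  closed(X, τ) = {∅, {92}, {90, 92}, {91, 92, 93}, {90, 91, 92, 93}, {90, 91, 92, 93, 94}}.
int(A) = ⋃ {U ∈ τ : U ⊆ A}. Opens contained in A: ∅.
Taking the union of these: int(A) = ∅.
cl(A) = ⋂ {C closed : A ⊆ C}. Closed sets containing A: {92}, {90, 92}, {91, 92, 93}, {90, 91, 92, 93}, {90, 91, 92, 93, 94}.
Intersecting these: cl(A) = {92}.
∂A = cl(A) ∖ int(A) = {92} ∖ ∅ = {92}.


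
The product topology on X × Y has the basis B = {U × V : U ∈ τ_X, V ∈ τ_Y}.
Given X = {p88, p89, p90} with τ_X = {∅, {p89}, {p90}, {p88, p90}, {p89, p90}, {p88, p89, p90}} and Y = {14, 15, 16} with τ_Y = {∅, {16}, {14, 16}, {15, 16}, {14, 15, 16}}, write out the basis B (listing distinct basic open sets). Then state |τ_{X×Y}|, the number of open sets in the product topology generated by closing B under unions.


Basis B = {∅ × ∅, {p89} × {16}, {p90} × {16}, {p88, p90} × {16}, {p89} × {14, 16}, {p89} × {15, 16}, {p89, p90} × {16}, {p90} × {14, 16}, {p90} × {15, 16}, {p88, p89, p90} × {16}, {p89} × {14, 15, 16}, {p90} × {14, 15, 16}, {p88, p90} × {14, 16}, {p88, p90} × {15, 16}, {p89, p90} × {14, 16}, {p89, p90} × {15, 16}, {p88, p90} × {14, 15, 16}, {p88, p89, p90} × {14, 16}, {p88, p89, p90} × {15, 16}, {p89, p90} × {14, 15, 16}, {p88, p89, p90} × {14, 15, 16}}; |τ_{X×Y}| = 70.

Enumerate products U × V with U ∈ τ_X, V ∈ τ_Y (deduplicated):
  ∅ × ∅ = {} (∅)
  {p89} × {16} = {(p89,16)}
  {p90} × {16} = {(p90,16)}
  {p88, p90} × {16} = {(p88,16), (p90,16)}
  {p89} × {14, 16} = {(p89,14), (p89,16)}
  {p89} × {15, 16} = {(p89,15), (p89,16)}
  {p89, p90} × {16} = {(p89,16), (p90,16)}
  {p90} × {14, 16} = {(p90,14), (p90,16)}
  {p90} × {15, 16} = {(p90,15), (p90,16)}
  {p88, p89, p90} × {16} = {(p88,16), (p89,16), (p90,16)}
  {p89} × {14, 15, 16} = {(p89,14), (p89,15), (p89,16)}
  {p90} × {14, 15, 16} = {(p90,14), (p90,15), (p90,16)}
  {p88, p90} × {14, 16} = {(p88,14), (p88,16), (p90,14), (p90,16)}
  {p88, p90} × {15, 16} = {(p88,15), (p88,16), (p90,15), (p90,16)}
  {p89, p90} × {14, 16} = {(p89,14), (p89,16), (p90,14), (p90,16)}
  {p89, p90} × {15, 16} = {(p89,15), (p89,16), (p90,15), (p90,16)}
  {p88, p90} × {14, 15, 16} = {(p88,14), (p88,15), (p88,16), (p90,14), (p90,15), (p90,16)}
  {p88, p89, p90} × {14, 16} = {(p88,14), (p88,16), (p89,14), (p89,16), (p90,14), (p90,16)}
  {p88, p89, p90} × {15, 16} = {(p88,15), (p88,16), (p89,15), (p89,16), (p90,15), (p90,16)}
  {p89, p90} × {14, 15, 16} = {(p89,14), (p89,15), (p89,16), (p90,14), (p90,15), (p90,16)}
  {p88, p89, p90} × {14, 15, 16} = {(p88,14), (p88,15), (p88,16), (p89,14), (p89,15), (p89,16), (p90,14), (p90,15), (p90,16)}
These 21 distinct sets form the basis B.
Close under arbitrary unions to get τ_{X×Y}; counting gives |τ_{X×Y}| = 70.


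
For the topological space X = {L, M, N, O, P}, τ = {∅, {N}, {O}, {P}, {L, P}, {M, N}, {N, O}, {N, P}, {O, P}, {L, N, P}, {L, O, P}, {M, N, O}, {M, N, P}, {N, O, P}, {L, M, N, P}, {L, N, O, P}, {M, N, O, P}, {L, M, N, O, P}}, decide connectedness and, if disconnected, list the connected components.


(X, τ) is disconnected; components = [{O}, {L, P}, {M, N}].

Find clopen sets (U ∈ τ with X ∖ U ∈ τ):
  U = ∅, X ∖ U = {L, M, N, O, P} — both open, so U is clopen.
  U = {O}, X ∖ U = {L, M, N, P} — both open, so U is clopen.
  U = {L, P}, X ∖ U = {M, N, O} — both open, so U is clopen.
  U = {M, N}, X ∖ U = {L, O, P} — both open, so U is clopen.
  U = {L, O, P}, X ∖ U = {M, N} — both open, so U is clopen.
  U = {M, N, O}, X ∖ U = {L, P} — both open, so U is clopen.
  U = {L, M, N, P}, X ∖ U = {O} — both open, so U is clopen.
  U = {L, M, N, O, P}, X ∖ U = ∅ — both open, so U is clopen.
Nontrivial clopen(s) exist: e.g. {M, N, O}. So (X, τ) is disconnected.
Compute connected components by grouping points that agree on all clopens:
  component: {O}
  component: {L, P}
  component: {M, N}


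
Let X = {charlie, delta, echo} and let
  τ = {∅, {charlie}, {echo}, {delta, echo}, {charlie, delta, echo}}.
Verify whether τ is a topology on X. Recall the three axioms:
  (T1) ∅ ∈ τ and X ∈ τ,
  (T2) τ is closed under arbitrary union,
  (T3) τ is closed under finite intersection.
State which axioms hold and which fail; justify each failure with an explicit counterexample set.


τ is NOT a topology on X.

Axiom (T1): ∅ ∈ τ? Yes; X ∈ τ? Yes.
Axiom (T2/T3): check pairwise unions and intersections of members of τ.
Counterexample for (T2): {charlie} ∪ {echo} = {charlie, echo} ∉ τ. Therefore τ is NOT a topology.


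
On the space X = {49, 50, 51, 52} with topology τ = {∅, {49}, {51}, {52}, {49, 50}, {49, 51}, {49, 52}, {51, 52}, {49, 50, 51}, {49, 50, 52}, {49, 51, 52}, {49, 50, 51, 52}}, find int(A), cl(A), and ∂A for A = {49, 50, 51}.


int(A) = {49, 50, 51}, cl(A) = {49, 50, 51}, ∂A = ∅.

Closed sets in (X, τ) are complements of opens:
  closed(X, τ) = {∅, {50}, {51}, {52}, {49, 50}, {50, 51}, {50, 52}, {51, 52}, {49, 50, 51}, {49, 50, 52}, {50, 51, 52}, {49, 50, 51, 52}}.
int(A) = ⋃ {U ∈ τ : U ⊆ A}. Opens contained in A: ∅, {49}, {51}, {49, 50}, {49, 51}, {49, 50, 51}.
Taking the union of these: int(A) = {49, 50, 51}.
cl(A) = ⋂ {C closed : A ⊆ C}. Closed sets containing A: {49, 50, 51}, {49, 50, 51, 52}.
Intersecting these: cl(A) = {49, 50, 51}.
∂A = cl(A) ∖ int(A) = {49, 50, 51} ∖ {49, 50, 51} = ∅.


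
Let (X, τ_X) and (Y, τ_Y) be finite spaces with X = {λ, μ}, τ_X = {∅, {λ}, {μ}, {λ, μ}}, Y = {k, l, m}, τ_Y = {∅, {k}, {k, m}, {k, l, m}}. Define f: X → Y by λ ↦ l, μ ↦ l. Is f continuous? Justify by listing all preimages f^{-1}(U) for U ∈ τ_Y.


f IS continuous.

Compute f^{-1}(U) for each U ∈ τ_Y:
  U = ∅: f^{-1}(U) = ∅ ∈ τ_X ✓.
  U = {k}: f^{-1}(U) = ∅ ∈ τ_X ✓.
  U = {k, m}: f^{-1}(U) = ∅ ∈ τ_X ✓.
  U = {k, l, m}: f^{-1}(U) = {λ, μ} ∈ τ_X ✓.
Every preimage lies in τ_X, so f IS continuous.


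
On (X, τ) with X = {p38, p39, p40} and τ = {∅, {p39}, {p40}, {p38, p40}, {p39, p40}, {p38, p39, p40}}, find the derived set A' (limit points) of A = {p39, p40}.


A' = {p38}

For each x ∈ X, list the open sets U ∈ τ with x ∈ U, then check whether U ∩ (A ∖ {x}) ≠ ∅ for every such U.
  x = p38: opens ∋ x are {p38, p40}, {p38, p39, p40}; each meets A ∖ {p38}, so x IS a limit point.
  x = p39: open {p39} ∋ x has {p39} ∩ (A ∖ {p39}) = ∅, so x is NOT a limit point.
  x = p40: open {p40} ∋ x has {p40} ∩ (A ∖ {p40}) = ∅, so x is NOT a limit point.
Collecting: A' = {p38}.


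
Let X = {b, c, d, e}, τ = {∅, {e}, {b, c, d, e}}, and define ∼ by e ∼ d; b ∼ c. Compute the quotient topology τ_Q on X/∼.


X/∼ = {[b=c], [d=e]}; |τ_Q| = 2.

Equivalence classes: [b=c], [d=e].
Quotient map π: X → X/∼ sends b ↦ [b=c], c ↦ [b=c], d ↦ [d=e], e ↦ [d=e].
For each subset V ⊆ X/∼, compute π^{-1}(V) ⊆ X and check whether π^{-1}(V) ∈ τ. V is open in τ_Q iff π^{-1}(V) ∈ τ.
  V = {}: π^{-1}(V) = ∅ ∈ τ ✓.
  V = {[b=c]}: π^{-1}(V) = {b, c} ∉ τ ✗.
  V = {[d=e]}: π^{-1}(V) = {d, e} ∉ τ ✗.
  V = {[b=c], [d=e]}: π^{-1}(V) = {b, c, d, e} ∈ τ ✓.
Open sets in the quotient: τ_Q = {{}, {[b=c], [d=e]}} (2 elements).


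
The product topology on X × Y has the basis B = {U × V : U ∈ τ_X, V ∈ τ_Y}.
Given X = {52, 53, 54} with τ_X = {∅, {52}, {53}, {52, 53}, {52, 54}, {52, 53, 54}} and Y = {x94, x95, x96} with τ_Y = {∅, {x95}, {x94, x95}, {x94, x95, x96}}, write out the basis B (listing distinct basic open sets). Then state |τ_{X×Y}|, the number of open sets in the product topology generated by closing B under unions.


Basis B = {∅ × ∅, {52} × {x95}, {53} × {x95}, {52} × {x94, x95}, {52, 53} × {x95}, {52, 54} × {x95}, {53} × {x94, x95}, {52} × {x94, x95, x96}, {52, 53, 54} × {x95}, {53} × {x94, x95, x96}, {52, 53} × {x94, x95}, {52, 54} × {x94, x95}, {52, 53} × {x94, x95, x96}, {52, 54} × {x94, x95, x96}, {52, 53, 54} × {x94, x95}, {52, 53, 54} × {x94, x95, x96}}; |τ_{X×Y}| = 40.

Enumerate products U × V with U ∈ τ_X, V ∈ τ_Y (deduplicated):
  ∅ × ∅ = {} (∅)
  {52} × {x95} = {(52,x95)}
  {53} × {x95} = {(53,x95)}
  {52} × {x94, x95} = {(52,x94), (52,x95)}
  {52, 53} × {x95} = {(52,x95), (53,x95)}
  {52, 54} × {x95} = {(52,x95), (54,x95)}
  {53} × {x94, x95} = {(53,x94), (53,x95)}
  {52} × {x94, x95, x96} = {(52,x94), (52,x95), (52,x96)}
  {52, 53, 54} × {x95} = {(52,x95), (53,x95), (54,x95)}
  {53} × {x94, x95, x96} = {(53,x94), (53,x95), (53,x96)}
  {52, 53} × {x94, x95} = {(52,x94), (52,x95), (53,x94), (53,x95)}
  {52, 54} × {x94, x95} = {(52,x94), (52,x95), (54,x94), (54,x95)}
  {52, 53} × {x94, x95, x96} = {(52,x94), (52,x95), (52,x96), (53,x94), (53,x95), (53,x96)}
  {52, 54} × {x94, x95, x96} = {(52,x94), (52,x95), (52,x96), (54,x94), (54,x95), (54,x96)}
  {52, 53, 54} × {x94, x95} = {(52,x94), (52,x95), (53,x94), (53,x95), (54,x94), (54,x95)}
  {52, 53, 54} × {x94, x95, x96} = {(52,x94), (52,x95), (52,x96), (53,x94), (53,x95), (53,x96), (54,x94), (54,x95), (54,x96)}
These 16 distinct sets form the basis B.
Close under arbitrary unions to get τ_{X×Y}; counting gives |τ_{X×Y}| = 40.


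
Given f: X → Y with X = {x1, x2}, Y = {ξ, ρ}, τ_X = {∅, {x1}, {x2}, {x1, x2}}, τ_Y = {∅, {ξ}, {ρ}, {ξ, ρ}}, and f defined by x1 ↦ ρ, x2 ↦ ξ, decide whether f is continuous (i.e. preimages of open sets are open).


f IS continuous.

Compute f^{-1}(U) for each U ∈ τ_Y:
  U = ∅: f^{-1}(U) = ∅ ∈ τ_X ✓.
  U = {ξ}: f^{-1}(U) = {x2} ∈ τ_X ✓.
  U = {ρ}: f^{-1}(U) = {x1} ∈ τ_X ✓.
  U = {ξ, ρ}: f^{-1}(U) = {x1, x2} ∈ τ_X ✓.
Every preimage lies in τ_X, so f IS continuous.


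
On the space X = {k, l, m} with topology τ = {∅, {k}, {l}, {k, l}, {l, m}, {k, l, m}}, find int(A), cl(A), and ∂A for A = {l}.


int(A) = {l}, cl(A) = {l, m}, ∂A = {m}.

Closed sets in (X, τ) are complements of opens:
  closed(X, τ) = {∅, {k}, {m}, {k, m}, {l, m}, {k, l, m}}.
int(A) = ⋃ {U ∈ τ : U ⊆ A}. Opens contained in A: ∅, {l}.
Taking the union of these: int(A) = {l}.
cl(A) = ⋂ {C closed : A ⊆ C}. Closed sets containing A: {l, m}, {k, l, m}.
Intersecting these: cl(A) = {l, m}.
∂A = cl(A) ∖ int(A) = {l, m} ∖ {l} = {m}.


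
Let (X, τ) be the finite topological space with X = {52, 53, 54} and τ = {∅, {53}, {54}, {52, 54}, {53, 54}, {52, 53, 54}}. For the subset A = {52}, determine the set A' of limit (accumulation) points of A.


A' = ∅

For each x ∈ X, list the open sets U ∈ τ with x ∈ U, then check whether U ∩ (A ∖ {x}) ≠ ∅ for every such U.
  x = 52: open {52, 54} ∋ x has {52, 54} ∩ (A ∖ {52}) = ∅, so x is NOT a limit point.
  x = 53: open {53} ∋ x has {53} ∩ (A ∖ {53}) = ∅, so x is NOT a limit point.
  x = 54: open {54} ∋ x has {54} ∩ (A ∖ {54}) = ∅, so x is NOT a limit point.
Collecting: A' = ∅.


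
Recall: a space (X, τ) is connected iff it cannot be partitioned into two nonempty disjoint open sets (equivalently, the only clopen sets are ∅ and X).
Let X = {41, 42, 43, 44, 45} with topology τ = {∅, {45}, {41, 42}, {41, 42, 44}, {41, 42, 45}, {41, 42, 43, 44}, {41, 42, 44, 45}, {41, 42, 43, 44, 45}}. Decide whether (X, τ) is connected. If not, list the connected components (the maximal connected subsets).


(X, τ) is disconnected; components = [{45}, {41, 42, 43, 44}].

Find clopen sets (U ∈ τ with X ∖ U ∈ τ):
  U = ∅, X ∖ U = {41, 42, 43, 44, 45} — both open, so U is clopen.
  U = {45}, X ∖ U = {41, 42, 43, 44} — both open, so U is clopen.
  U = {41, 42, 43, 44}, X ∖ U = {45} — both open, so U is clopen.
  U = {41, 42, 43, 44, 45}, X ∖ U = ∅ — both open, so U is clopen.
Nontrivial clopen(s) exist: e.g. {41, 42, 43, 44}. So (X, τ) is disconnected.
Compute connected components by grouping points that agree on all clopens:
  component: {45}
  component: {41, 42, 43, 44}


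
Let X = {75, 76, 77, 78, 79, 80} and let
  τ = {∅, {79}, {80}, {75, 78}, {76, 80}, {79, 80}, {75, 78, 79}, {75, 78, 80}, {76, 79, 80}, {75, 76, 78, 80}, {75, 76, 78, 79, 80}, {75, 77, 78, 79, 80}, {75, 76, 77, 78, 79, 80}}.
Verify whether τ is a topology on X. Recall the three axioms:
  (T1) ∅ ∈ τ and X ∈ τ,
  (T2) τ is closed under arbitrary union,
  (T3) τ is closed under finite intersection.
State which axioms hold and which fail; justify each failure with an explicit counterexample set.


τ is NOT a topology on X.

Axiom (T1): ∅ ∈ τ? Yes; X ∈ τ? Yes.
Axiom (T2/T3): check pairwise unions and intersections of members of τ.
Counterexample for (T2): {79} ∪ {75, 78, 80} = {75, 78, 79, 80} ∉ τ. Therefore τ is NOT a topology.


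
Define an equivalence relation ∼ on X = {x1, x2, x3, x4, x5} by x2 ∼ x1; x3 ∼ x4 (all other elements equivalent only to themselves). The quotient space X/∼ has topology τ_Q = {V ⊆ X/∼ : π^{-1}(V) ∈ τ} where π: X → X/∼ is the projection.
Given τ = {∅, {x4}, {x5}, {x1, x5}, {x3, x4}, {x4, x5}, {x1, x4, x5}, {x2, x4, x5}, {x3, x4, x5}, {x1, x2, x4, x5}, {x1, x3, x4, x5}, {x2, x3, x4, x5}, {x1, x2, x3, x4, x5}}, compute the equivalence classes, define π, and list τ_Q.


X/∼ = {[x1=x2], [x3=x4], [x5]}; |τ_Q| = 5.

Equivalence classes: [x1=x2], [x3=x4], [x5].
Quotient map π: X → X/∼ sends x1 ↦ [x1=x2], x2 ↦ [x1=x2], x3 ↦ [x3=x4], x4 ↦ [x3=x4], x5 ↦ [x5].
For each subset V ⊆ X/∼, compute π^{-1}(V) ⊆ X and check whether π^{-1}(V) ∈ τ. V is open in τ_Q iff π^{-1}(V) ∈ τ.
  V = {}: π^{-1}(V) = ∅ ∈ τ ✓.
  V = {[x1=x2]}: π^{-1}(V) = {x1, x2} ∉ τ ✗.
  V = {[x3=x4]}: π^{-1}(V) = {x3, x4} ∈ τ ✓.
  V = {[x1=x2], [x3=x4]}: π^{-1}(V) = {x1, x2, x3, x4} ∉ τ ✗.
  V = {[x5]}: π^{-1}(V) = {x5} ∈ τ ✓.
  V = {[x1=x2], [x5]}: π^{-1}(V) = {x1, x2, x5} ∉ τ ✗.
  V = {[x3=x4], [x5]}: π^{-1}(V) = {x3, x4, x5} ∈ τ ✓.
  V = {[x1=x2], [x3=x4], [x5]}: π^{-1}(V) = {x1, x2, x3, x4, x5} ∈ τ ✓.
Open sets in the quotient: τ_Q = {{}, {[x3=x4]}, {[x5]}, {[x3=x4], [x5]}, {[x1=x2], [x3=x4], [x5]}} (5 elements).


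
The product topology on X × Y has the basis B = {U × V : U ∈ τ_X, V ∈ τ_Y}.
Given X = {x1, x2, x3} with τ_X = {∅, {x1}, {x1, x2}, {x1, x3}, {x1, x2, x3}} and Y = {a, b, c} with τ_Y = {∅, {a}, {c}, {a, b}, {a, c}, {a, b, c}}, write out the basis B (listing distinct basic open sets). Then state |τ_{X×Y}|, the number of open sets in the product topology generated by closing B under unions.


Basis B = {∅ × ∅, {x1} × {a}, {x1} × {c}, {x1} × {a, b}, {x1} × {a, c}, {x1, x2} × {a}, {x1, x3} × {a}, {x1, x2} × {c}, {x1, x3} × {c}, {x1} × {a, b, c}, {x1, x2, x3} × {a}, {x1, x2, x3} × {c}, {x1, x2} × {a, b}, {x1, x3} × {a, b}, {x1, x2} × {a, c}, {x1, x3} × {a, c}, {x1, x2} × {a, b, c}, {x1, x3} × {a, b, c}, {x1, x2, x3} × {a, b}, {x1, x2, x3} × {a, c}, {x1, x2, x3} × {a, b, c}}; |τ_{X×Y}| = 70.

Enumerate products U × V with U ∈ τ_X, V ∈ τ_Y (deduplicated):
  ∅ × ∅ = {} (∅)
  {x1} × {a} = {(x1,a)}
  {x1} × {c} = {(x1,c)}
  {x1} × {a, b} = {(x1,a), (x1,b)}
  {x1} × {a, c} = {(x1,a), (x1,c)}
  {x1, x2} × {a} = {(x1,a), (x2,a)}
  {x1, x3} × {a} = {(x1,a), (x3,a)}
  {x1, x2} × {c} = {(x1,c), (x2,c)}
  {x1, x3} × {c} = {(x1,c), (x3,c)}
  {x1} × {a, b, c} = {(x1,a), (x1,b), (x1,c)}
  {x1, x2, x3} × {a} = {(x1,a), (x2,a), (x3,a)}
  {x1, x2, x3} × {c} = {(x1,c), (x2,c), (x3,c)}
  {x1, x2} × {a, b} = {(x1,a), (x1,b), (x2,a), (x2,b)}
  {x1, x3} × {a, b} = {(x1,a), (x1,b), (x3,a), (x3,b)}
  {x1, x2} × {a, c} = {(x1,a), (x1,c), (x2,a), (x2,c)}
  {x1, x3} × {a, c} = {(x1,a), (x1,c), (x3,a), (x3,c)}
  {x1, x2} × {a, b, c} = {(x1,a), (x1,b), (x1,c), (x2,a), (x2,b), (x2,c)}
  {x1, x3} × {a, b, c} = {(x1,a), (x1,b), (x1,c), (x3,a), (x3,b), (x3,c)}
  {x1, x2, x3} × {a, b} = {(x1,a), (x1,b), (x2,a), (x2,b), (x3,a), (x3,b)}
  {x1, x2, x3} × {a, c} = {(x1,a), (x1,c), (x2,a), (x2,c), (x3,a), (x3,c)}
  {x1, x2, x3} × {a, b, c} = {(x1,a), (x1,b), (x1,c), (x2,a), (x2,b), (x2,c), (x3,a), (x3,b), (x3,c)}
These 21 distinct sets form the basis B.
Close under arbitrary unions to get τ_{X×Y}; counting gives |τ_{X×Y}| = 70.


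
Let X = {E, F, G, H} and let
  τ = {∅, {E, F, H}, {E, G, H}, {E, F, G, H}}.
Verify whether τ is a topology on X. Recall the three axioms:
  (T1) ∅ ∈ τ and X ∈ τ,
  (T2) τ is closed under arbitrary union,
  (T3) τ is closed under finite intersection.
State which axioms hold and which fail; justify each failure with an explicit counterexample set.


τ is NOT a topology on X.

Axiom (T1): ∅ ∈ τ? Yes; X ∈ τ? Yes.
Axiom (T2/T3): check pairwise unions and intersections of members of τ.
Counterexample for (T3): {E, F, H} ∩ {E, G, H} = {E, H} ∉ τ. Therefore τ is NOT a topology.


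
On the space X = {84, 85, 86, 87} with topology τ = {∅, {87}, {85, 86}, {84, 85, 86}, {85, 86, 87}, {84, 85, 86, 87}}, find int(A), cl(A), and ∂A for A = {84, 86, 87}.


int(A) = {87}, cl(A) = {84, 85, 86, 87}, ∂A = {84, 85, 86}.

Closed sets in (X, τ) are complements of opens:
  closed(X, τ) = {∅, {84}, {87}, {84, 87}, {84, 85, 86}, {84, 85, 86, 87}}.
int(A) = ⋃ {U ∈ τ : U ⊆ A}. Opens contained in A: ∅, {87}.
Taking the union of these: int(A) = {87}.
cl(A) = ⋂ {C closed : A ⊆ C}. Closed sets containing A: {84, 85, 86, 87}.
Intersecting these: cl(A) = {84, 85, 86, 87}.
∂A = cl(A) ∖ int(A) = {84, 85, 86, 87} ∖ {87} = {84, 85, 86}.


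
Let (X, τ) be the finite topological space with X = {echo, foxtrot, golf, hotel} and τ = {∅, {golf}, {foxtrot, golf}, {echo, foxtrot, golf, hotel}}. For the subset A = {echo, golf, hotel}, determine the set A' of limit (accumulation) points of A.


A' = {echo, foxtrot, hotel}

For each x ∈ X, list the open sets U ∈ τ with x ∈ U, then check whether U ∩ (A ∖ {x}) ≠ ∅ for every such U.
  x = echo: opens ∋ x are {echo, foxtrot, golf, hotel}; each meets A ∖ {echo}, so x IS a limit point.
  x = foxtrot: opens ∋ x are {foxtrot, golf}, {echo, foxtrot, golf, hotel}; each meets A ∖ {foxtrot}, so x IS a limit point.
  x = golf: open {golf} ∋ x has {golf} ∩ (A ∖ {golf}) = ∅, so x is NOT a limit point.
  x = hotel: opens ∋ x are {echo, foxtrot, golf, hotel}; each meets A ∖ {hotel}, so x IS a limit point.
Collecting: A' = {echo, foxtrot, hotel}.


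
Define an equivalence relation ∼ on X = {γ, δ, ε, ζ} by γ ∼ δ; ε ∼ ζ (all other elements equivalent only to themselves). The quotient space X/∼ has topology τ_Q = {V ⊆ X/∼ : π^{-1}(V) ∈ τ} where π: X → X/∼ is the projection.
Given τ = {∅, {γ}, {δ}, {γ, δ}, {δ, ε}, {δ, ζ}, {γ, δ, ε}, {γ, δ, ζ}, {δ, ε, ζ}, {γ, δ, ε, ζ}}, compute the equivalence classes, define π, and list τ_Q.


X/∼ = {[γ=δ], [ε=ζ]}; |τ_Q| = 3.

Equivalence classes: [γ=δ], [ε=ζ].
Quotient map π: X → X/∼ sends γ ↦ [γ=δ], δ ↦ [γ=δ], ε ↦ [ε=ζ], ζ ↦ [ε=ζ].
For each subset V ⊆ X/∼, compute π^{-1}(V) ⊆ X and check whether π^{-1}(V) ∈ τ. V is open in τ_Q iff π^{-1}(V) ∈ τ.
  V = {}: π^{-1}(V) = ∅ ∈ τ ✓.
  V = {[γ=δ]}: π^{-1}(V) = {γ, δ} ∈ τ ✓.
  V = {[ε=ζ]}: π^{-1}(V) = {ε, ζ} ∉ τ ✗.
  V = {[γ=δ], [ε=ζ]}: π^{-1}(V) = {γ, δ, ε, ζ} ∈ τ ✓.
Open sets in the quotient: τ_Q = {{}, {[γ=δ]}, {[γ=δ], [ε=ζ]}} (3 elements).


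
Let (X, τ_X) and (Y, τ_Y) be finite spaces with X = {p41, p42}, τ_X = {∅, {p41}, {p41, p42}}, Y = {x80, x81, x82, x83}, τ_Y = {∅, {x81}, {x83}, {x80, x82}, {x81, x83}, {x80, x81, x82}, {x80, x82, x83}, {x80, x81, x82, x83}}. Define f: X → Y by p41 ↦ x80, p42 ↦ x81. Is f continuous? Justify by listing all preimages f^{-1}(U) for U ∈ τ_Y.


f is NOT continuous.

Compute f^{-1}(U) for each U ∈ τ_Y:
  U = ∅: f^{-1}(U) = ∅ ∈ τ_X ✓.
  U = {x81}: f^{-1}(U) = {p42} ∉ τ_X ✗.
  U = {x83}: f^{-1}(U) = ∅ ∈ τ_X ✓.
  U = {x80, x82}: f^{-1}(U) = {p41} ∈ τ_X ✓.
  U = {x81, x83}: f^{-1}(U) = {p42} ∉ τ_X ✗.
  U = {x80, x81, x82}: f^{-1}(U) = {p41, p42} ∈ τ_X ✓.
  U = {x80, x82, x83}: f^{-1}(U) = {p41} ∈ τ_X ✓.
  U = {x80, x81, x82, x83}: f^{-1}(U) = {p41, p42} ∈ τ_X ✓.
Found U = {x81} with f^{-1}(U) = {p42} not in τ_X. Therefore f is NOT continuous.


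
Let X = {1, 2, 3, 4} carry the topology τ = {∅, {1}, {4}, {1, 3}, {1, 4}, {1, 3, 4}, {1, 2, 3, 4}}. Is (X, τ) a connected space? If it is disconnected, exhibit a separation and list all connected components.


(X, τ) is connected.

Find clopen sets (U ∈ τ with X ∖ U ∈ τ):
  U = ∅, X ∖ U = {1, 2, 3, 4} — both open, so U is clopen.
  U = {1, 2, 3, 4}, X ∖ U = ∅ — both open, so U is clopen.
Only trivial clopens (∅ and X) exist, so (X, τ) is connected.
Compute connected components by grouping points that agree on all clopens:
  component: {1, 2, 3, 4}


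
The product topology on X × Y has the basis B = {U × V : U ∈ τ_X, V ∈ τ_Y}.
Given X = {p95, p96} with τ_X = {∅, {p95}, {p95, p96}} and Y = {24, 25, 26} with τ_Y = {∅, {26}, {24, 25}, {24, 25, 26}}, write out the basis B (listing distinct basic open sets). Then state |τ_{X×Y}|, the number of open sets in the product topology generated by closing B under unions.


Basis B = {∅ × ∅, {p95} × {26}, {p95} × {24, 25}, {p95, p96} × {26}, {p95} × {24, 25, 26}, {p95, p96} × {24, 25}, {p95, p96} × {24, 25, 26}}; |τ_{X×Y}| = 9.

Enumerate products U × V with U ∈ τ_X, V ∈ τ_Y (deduplicated):
  ∅ × ∅ = {} (∅)
  {p95} × {26} = {(p95,26)}
  {p95} × {24, 25} = {(p95,24), (p95,25)}
  {p95, p96} × {26} = {(p95,26), (p96,26)}
  {p95} × {24, 25, 26} = {(p95,24), (p95,25), (p95,26)}
  {p95, p96} × {24, 25} = {(p95,24), (p95,25), (p96,24), (p96,25)}
  {p95, p96} × {24, 25, 26} = {(p95,24), (p95,25), (p95,26), (p96,24), (p96,25), (p96,26)}
These 7 distinct sets form the basis B.
Close under arbitrary unions to get τ_{X×Y}; counting gives |τ_{X×Y}| = 9.


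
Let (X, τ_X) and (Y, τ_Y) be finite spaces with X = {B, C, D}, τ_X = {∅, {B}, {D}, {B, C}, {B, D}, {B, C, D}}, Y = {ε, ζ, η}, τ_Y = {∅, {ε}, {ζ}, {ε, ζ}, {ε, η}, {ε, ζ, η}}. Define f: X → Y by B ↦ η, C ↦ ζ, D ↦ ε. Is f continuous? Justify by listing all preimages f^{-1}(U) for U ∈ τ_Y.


f is NOT continuous.

Compute f^{-1}(U) for each U ∈ τ_Y:
  U = ∅: f^{-1}(U) = ∅ ∈ τ_X ✓.
  U = {ε}: f^{-1}(U) = {D} ∈ τ_X ✓.
  U = {ζ}: f^{-1}(U) = {C} ∉ τ_X ✗.
  U = {ε, ζ}: f^{-1}(U) = {C, D} ∉ τ_X ✗.
  U = {ε, η}: f^{-1}(U) = {B, D} ∈ τ_X ✓.
  U = {ε, ζ, η}: f^{-1}(U) = {B, C, D} ∈ τ_X ✓.
Found U = {ζ} with f^{-1}(U) = {C} not in τ_X. Therefore f is NOT continuous.


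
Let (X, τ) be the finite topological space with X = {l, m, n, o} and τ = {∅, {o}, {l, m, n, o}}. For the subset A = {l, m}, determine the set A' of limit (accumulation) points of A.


A' = {l, m, n}

For each x ∈ X, list the open sets U ∈ τ with x ∈ U, then check whether U ∩ (A ∖ {x}) ≠ ∅ for every such U.
  x = l: opens ∋ x are {l, m, n, o}; each meets A ∖ {l}, so x IS a limit point.
  x = m: opens ∋ x are {l, m, n, o}; each meets A ∖ {m}, so x IS a limit point.
  x = n: opens ∋ x are {l, m, n, o}; each meets A ∖ {n}, so x IS a limit point.
  x = o: open {o} ∋ x has {o} ∩ (A ∖ {o}) = ∅, so x is NOT a limit point.
Collecting: A' = {l, m, n}.


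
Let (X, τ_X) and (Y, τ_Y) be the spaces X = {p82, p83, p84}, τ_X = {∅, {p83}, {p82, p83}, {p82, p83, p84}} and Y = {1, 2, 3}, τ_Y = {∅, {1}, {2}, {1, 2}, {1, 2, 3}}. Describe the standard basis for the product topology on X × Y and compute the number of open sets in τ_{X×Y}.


Basis B = {∅ × ∅, {p83} × {1}, {p83} × {2}, {p82, p83} × {1}, {p82, p83} × {2}, {p83} × {1, 2}, {p82, p83, p84} × {1}, {p82, p83, p84} × {2}, {p83} × {1, 2, 3}, {p82, p83} × {1, 2}, {p82, p83} × {1, 2, 3}, {p82, p83, p84} × {1, 2}, {p82, p83, p84} × {1, 2, 3}}; |τ_{X×Y}| = 30.

Enumerate products U × V with U ∈ τ_X, V ∈ τ_Y (deduplicated):
  ∅ × ∅ = {} (∅)
  {p83} × {1} = {(p83,1)}
  {p83} × {2} = {(p83,2)}
  {p82, p83} × {1} = {(p82,1), (p83,1)}
  {p82, p83} × {2} = {(p82,2), (p83,2)}
  {p83} × {1, 2} = {(p83,1), (p83,2)}
  {p82, p83, p84} × {1} = {(p82,1), (p83,1), (p84,1)}
  {p82, p83, p84} × {2} = {(p82,2), (p83,2), (p84,2)}
  {p83} × {1, 2, 3} = {(p83,1), (p83,2), (p83,3)}
  {p82, p83} × {1, 2} = {(p82,1), (p82,2), (p83,1), (p83,2)}
  {p82, p83} × {1, 2, 3} = {(p82,1), (p82,2), (p82,3), (p83,1), (p83,2), (p83,3)}
  {p82, p83, p84} × {1, 2} = {(p82,1), (p82,2), (p83,1), (p83,2), (p84,1), (p84,2)}
  {p82, p83, p84} × {1, 2, 3} = {(p82,1), (p82,2), (p82,3), (p83,1), (p83,2), (p83,3), (p84,1), (p84,2), (p84,3)}
These 13 distinct sets form the basis B.
Close under arbitrary unions to get τ_{X×Y}; counting gives |τ_{X×Y}| = 30.


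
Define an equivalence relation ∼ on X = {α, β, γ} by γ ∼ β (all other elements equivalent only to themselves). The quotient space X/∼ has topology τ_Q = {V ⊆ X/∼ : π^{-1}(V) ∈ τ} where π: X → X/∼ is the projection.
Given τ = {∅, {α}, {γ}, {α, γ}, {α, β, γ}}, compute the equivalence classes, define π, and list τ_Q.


X/∼ = {[α], [β=γ]}; |τ_Q| = 3.

Equivalence classes: [α], [β=γ].
Quotient map π: X → X/∼ sends α ↦ [α], β ↦ [β=γ], γ ↦ [β=γ].
For each subset V ⊆ X/∼, compute π^{-1}(V) ⊆ X and check whether π^{-1}(V) ∈ τ. V is open in τ_Q iff π^{-1}(V) ∈ τ.
  V = {}: π^{-1}(V) = ∅ ∈ τ ✓.
  V = {[α]}: π^{-1}(V) = {α} ∈ τ ✓.
  V = {[β=γ]}: π^{-1}(V) = {β, γ} ∉ τ ✗.
  V = {[α], [β=γ]}: π^{-1}(V) = {α, β, γ} ∈ τ ✓.
Open sets in the quotient: τ_Q = {{}, {[α]}, {[α], [β=γ]}} (3 elements).


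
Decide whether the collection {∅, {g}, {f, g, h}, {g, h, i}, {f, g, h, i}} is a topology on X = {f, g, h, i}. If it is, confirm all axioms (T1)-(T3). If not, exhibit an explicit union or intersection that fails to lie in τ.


τ is NOT a topology on X.

Axiom (T1): ∅ ∈ τ? Yes; X ∈ τ? Yes.
Axiom (T2/T3): check pairwise unions and intersections of members of τ.
Counterexample for (T3): {f, g, h} ∩ {g, h, i} = {g, h} ∉ τ. Therefore τ is NOT a topology.


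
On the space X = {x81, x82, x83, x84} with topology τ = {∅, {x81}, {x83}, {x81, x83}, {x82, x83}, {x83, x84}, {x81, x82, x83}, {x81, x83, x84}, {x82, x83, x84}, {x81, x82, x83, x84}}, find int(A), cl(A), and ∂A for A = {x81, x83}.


int(A) = {x81, x83}, cl(A) = {x81, x82, x83, x84}, ∂A = {x82, x84}.

Closed sets in (X, τ) are complements of opens:
  closed(X, τ) = {∅, {x81}, {x82}, {x84}, {x81, x82}, {x81, x84}, {x82, x84}, {x81, x82, x84}, {x82, x83, x84}, {x81, x82, x83, x84}}.
int(A) = ⋃ {U ∈ τ : U ⊆ A}. Opens contained in A: ∅, {x81}, {x83}, {x81, x83}.
Taking the union of these: int(A) = {x81, x83}.
cl(A) = ⋂ {C closed : A ⊆ C}. Closed sets containing A: {x81, x82, x83, x84}.
Intersecting these: cl(A) = {x81, x82, x83, x84}.
∂A = cl(A) ∖ int(A) = {x81, x82, x83, x84} ∖ {x81, x83} = {x82, x84}.


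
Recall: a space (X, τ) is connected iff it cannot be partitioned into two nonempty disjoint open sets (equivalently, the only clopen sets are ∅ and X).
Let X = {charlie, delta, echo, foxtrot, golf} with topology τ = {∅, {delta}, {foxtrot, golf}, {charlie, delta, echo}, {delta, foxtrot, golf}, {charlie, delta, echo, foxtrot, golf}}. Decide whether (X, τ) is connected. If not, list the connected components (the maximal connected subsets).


(X, τ) is disconnected; components = [{foxtrot, golf}, {charlie, delta, echo}].

Find clopen sets (U ∈ τ with X ∖ U ∈ τ):
  U = ∅, X ∖ U = {charlie, delta, echo, foxtrot, golf} — both open, so U is clopen.
  U = {foxtrot, golf}, X ∖ U = {charlie, delta, echo} — both open, so U is clopen.
  U = {charlie, delta, echo}, X ∖ U = {foxtrot, golf} — both open, so U is clopen.
  U = {charlie, delta, echo, foxtrot, golf}, X ∖ U = ∅ — both open, so U is clopen.
Nontrivial clopen(s) exist: e.g. {charlie, delta, echo}. So (X, τ) is disconnected.
Compute connected components by grouping points that agree on all clopens:
  component: {foxtrot, golf}
  component: {charlie, delta, echo}


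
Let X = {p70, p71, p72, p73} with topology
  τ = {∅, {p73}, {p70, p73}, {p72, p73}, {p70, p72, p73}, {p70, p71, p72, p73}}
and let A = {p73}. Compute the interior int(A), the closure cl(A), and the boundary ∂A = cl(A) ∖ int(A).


int(A) = {p73}, cl(A) = {p70, p71, p72, p73}, ∂A = {p70, p71, p72}.

Closed sets in (X, τ) are complements of opens:
  closed(X, τ) = {∅, {p71}, {p70, p71}, {p71, p72}, {p70, p71, p72}, {p70, p71, p72, p73}}.
int(A) = ⋃ {U ∈ τ : U ⊆ A}. Opens contained in A: ∅, {p73}.
Taking the union of these: int(A) = {p73}.
cl(A) = ⋂ {C closed : A ⊆ C}. Closed sets containing A: {p70, p71, p72, p73}.
Intersecting these: cl(A) = {p70, p71, p72, p73}.
∂A = cl(A) ∖ int(A) = {p70, p71, p72, p73} ∖ {p73} = {p70, p71, p72}.


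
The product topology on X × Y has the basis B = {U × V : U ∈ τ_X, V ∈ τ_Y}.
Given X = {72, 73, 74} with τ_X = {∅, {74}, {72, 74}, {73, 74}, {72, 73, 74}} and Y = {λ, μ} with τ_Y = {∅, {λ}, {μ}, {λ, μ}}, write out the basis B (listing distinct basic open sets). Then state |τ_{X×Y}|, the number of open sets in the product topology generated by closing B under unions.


Basis B = {∅ × ∅, {74} × {λ}, {74} × {μ}, {72, 74} × {λ}, {72, 74} × {μ}, {73, 74} × {λ}, {73, 74} × {μ}, {74} × {λ, μ}, {72, 73, 74} × {λ}, {72, 73, 74} × {μ}, {72, 74} × {λ, μ}, {73, 74} × {λ, μ}, {72, 73, 74} × {λ, μ}}; |τ_{X×Y}| = 25.

Enumerate products U × V with U ∈ τ_X, V ∈ τ_Y (deduplicated):
  ∅ × ∅ = {} (∅)
  {74} × {λ} = {(74,λ)}
  {74} × {μ} = {(74,μ)}
  {72, 74} × {λ} = {(72,λ), (74,λ)}
  {72, 74} × {μ} = {(72,μ), (74,μ)}
  {73, 74} × {λ} = {(73,λ), (74,λ)}
  {73, 74} × {μ} = {(73,μ), (74,μ)}
  {74} × {λ, μ} = {(74,λ), (74,μ)}
  {72, 73, 74} × {λ} = {(72,λ), (73,λ), (74,λ)}
  {72, 73, 74} × {μ} = {(72,μ), (73,μ), (74,μ)}
  {72, 74} × {λ, μ} = {(72,λ), (72,μ), (74,λ), (74,μ)}
  {73, 74} × {λ, μ} = {(73,λ), (73,μ), (74,λ), (74,μ)}
  {72, 73, 74} × {λ, μ} = {(72,λ), (72,μ), (73,λ), (73,μ), (74,λ), (74,μ)}
These 13 distinct sets form the basis B.
Close under arbitrary unions to get τ_{X×Y}; counting gives |τ_{X×Y}| = 25.


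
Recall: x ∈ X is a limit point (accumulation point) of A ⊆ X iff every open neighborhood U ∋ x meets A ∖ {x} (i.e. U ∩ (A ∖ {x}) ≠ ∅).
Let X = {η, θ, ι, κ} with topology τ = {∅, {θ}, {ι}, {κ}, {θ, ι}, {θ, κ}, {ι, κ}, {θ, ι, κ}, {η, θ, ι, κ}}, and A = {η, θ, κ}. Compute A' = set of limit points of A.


A' = {η}

For each x ∈ X, list the open sets U ∈ τ with x ∈ U, then check whether U ∩ (A ∖ {x}) ≠ ∅ for every such U.
  x = η: opens ∋ x are {η, θ, ι, κ}; each meets A ∖ {η}, so x IS a limit point.
  x = θ: open {θ} ∋ x has {θ} ∩ (A ∖ {θ}) = ∅, so x is NOT a limit point.
  x = ι: open {ι} ∋ x has {ι} ∩ (A ∖ {ι}) = ∅, so x is NOT a limit point.
  x = κ: open {κ} ∋ x has {κ} ∩ (A ∖ {κ}) = ∅, so x is NOT a limit point.
Collecting: A' = {η}.


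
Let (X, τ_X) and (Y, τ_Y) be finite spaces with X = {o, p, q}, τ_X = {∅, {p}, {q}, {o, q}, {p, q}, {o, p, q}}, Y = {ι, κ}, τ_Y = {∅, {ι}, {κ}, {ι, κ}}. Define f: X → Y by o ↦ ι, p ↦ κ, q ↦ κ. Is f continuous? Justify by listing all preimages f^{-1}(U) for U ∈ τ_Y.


f is NOT continuous.

Compute f^{-1}(U) for each U ∈ τ_Y:
  U = ∅: f^{-1}(U) = ∅ ∈ τ_X ✓.
  U = {ι}: f^{-1}(U) = {o} ∉ τ_X ✗.
  U = {κ}: f^{-1}(U) = {p, q} ∈ τ_X ✓.
  U = {ι, κ}: f^{-1}(U) = {o, p, q} ∈ τ_X ✓.
Found U = {ι} with f^{-1}(U) = {o} not in τ_X. Therefore f is NOT continuous.


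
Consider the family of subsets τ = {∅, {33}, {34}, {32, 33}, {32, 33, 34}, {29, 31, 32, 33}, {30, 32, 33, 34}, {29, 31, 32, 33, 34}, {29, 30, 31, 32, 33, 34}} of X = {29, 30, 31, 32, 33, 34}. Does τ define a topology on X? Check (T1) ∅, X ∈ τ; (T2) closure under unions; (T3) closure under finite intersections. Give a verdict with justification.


τ is NOT a topology on X.

Axiom (T1): ∅ ∈ τ? Yes; X ∈ τ? Yes.
Axiom (T2/T3): check pairwise unions and intersections of members of τ.
Counterexample for (T2): {33} ∪ {34} = {33, 34} ∉ τ. Therefore τ is NOT a topology.


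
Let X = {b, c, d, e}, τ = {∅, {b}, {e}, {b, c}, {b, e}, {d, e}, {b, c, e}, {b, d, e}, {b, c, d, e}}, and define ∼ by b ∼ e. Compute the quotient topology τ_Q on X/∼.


X/∼ = {[b=e], [c], [d]}; |τ_Q| = 5.

Equivalence classes: [b=e], [c], [d].
Quotient map π: X → X/∼ sends b ↦ [b=e], c ↦ [c], d ↦ [d], e ↦ [b=e].
For each subset V ⊆ X/∼, compute π^{-1}(V) ⊆ X and check whether π^{-1}(V) ∈ τ. V is open in τ_Q iff π^{-1}(V) ∈ τ.
  V = {}: π^{-1}(V) = ∅ ∈ τ ✓.
  V = {[b=e]}: π^{-1}(V) = {b, e} ∈ τ ✓.
  V = {[c]}: π^{-1}(V) = {c} ∉ τ ✗.
  V = {[b=e], [c]}: π^{-1}(V) = {b, c, e} ∈ τ ✓.
  V = {[d]}: π^{-1}(V) = {d} ∉ τ ✗.
  V = {[b=e], [d]}: π^{-1}(V) = {b, d, e} ∈ τ ✓.
  V = {[c], [d]}: π^{-1}(V) = {c, d} ∉ τ ✗.
  V = {[b=e], [c], [d]}: π^{-1}(V) = {b, c, d, e} ∈ τ ✓.
Open sets in the quotient: τ_Q = {{}, {[b=e]}, {[b=e], [c]}, {[b=e], [d]}, {[b=e], [c], [d]}} (5 elements).


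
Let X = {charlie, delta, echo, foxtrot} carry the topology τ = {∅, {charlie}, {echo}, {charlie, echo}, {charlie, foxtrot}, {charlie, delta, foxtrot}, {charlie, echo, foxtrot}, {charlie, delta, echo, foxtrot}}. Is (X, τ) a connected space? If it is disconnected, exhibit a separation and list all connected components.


(X, τ) is disconnected; components = [{echo}, {charlie, delta, foxtrot}].

Find clopen sets (U ∈ τ with X ∖ U ∈ τ):
  U = ∅, X ∖ U = {charlie, delta, echo, foxtrot} — both open, so U is clopen.
  U = {echo}, X ∖ U = {charlie, delta, foxtrot} — both open, so U is clopen.
  U = {charlie, delta, foxtrot}, X ∖ U = {echo} — both open, so U is clopen.
  U = {charlie, delta, echo, foxtrot}, X ∖ U = ∅ — both open, so U is clopen.
Nontrivial clopen(s) exist: e.g. {charlie, delta, foxtrot}. So (X, τ) is disconnected.
Compute connected components by grouping points that agree on all clopens:
  component: {echo}
  component: {charlie, delta, foxtrot}


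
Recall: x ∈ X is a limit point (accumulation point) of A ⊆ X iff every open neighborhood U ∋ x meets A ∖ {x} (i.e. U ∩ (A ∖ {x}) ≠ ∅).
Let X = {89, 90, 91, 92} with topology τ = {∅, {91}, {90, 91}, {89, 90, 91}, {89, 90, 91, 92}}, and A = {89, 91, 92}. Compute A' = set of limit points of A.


A' = {89, 90, 92}

For each x ∈ X, list the open sets U ∈ τ with x ∈ U, then check whether U ∩ (A ∖ {x}) ≠ ∅ for every such U.
  x = 89: opens ∋ x are {89, 90, 91}, {89, 90, 91, 92}; each meets A ∖ {89}, so x IS a limit point.
  x = 90: opens ∋ x are {90, 91}, {89, 90, 91}, {89, 90, 91, 92}; each meets A ∖ {90}, so x IS a limit point.
  x = 91: open {91} ∋ x has {91} ∩ (A ∖ {91}) = ∅, so x is NOT a limit point.
  x = 92: opens ∋ x are {89, 90, 91, 92}; each meets A ∖ {92}, so x IS a limit point.
Collecting: A' = {89, 90, 92}.


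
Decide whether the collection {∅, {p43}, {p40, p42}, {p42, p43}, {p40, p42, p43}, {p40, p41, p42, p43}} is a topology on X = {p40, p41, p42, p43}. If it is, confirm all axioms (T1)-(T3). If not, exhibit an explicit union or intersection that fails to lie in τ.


τ is NOT a topology on X.

Axiom (T1): ∅ ∈ τ? Yes; X ∈ τ? Yes.
Axiom (T2/T3): check pairwise unions and intersections of members of τ.
Counterexample for (T3): {p40, p42} ∩ {p42, p43} = {p42} ∉ τ. Therefore τ is NOT a topology.


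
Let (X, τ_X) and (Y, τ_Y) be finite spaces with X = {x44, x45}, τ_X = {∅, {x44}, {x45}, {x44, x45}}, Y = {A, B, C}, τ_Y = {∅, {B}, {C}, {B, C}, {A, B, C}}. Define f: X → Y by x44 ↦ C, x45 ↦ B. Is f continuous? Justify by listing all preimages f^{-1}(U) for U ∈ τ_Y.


f IS continuous.

Compute f^{-1}(U) for each U ∈ τ_Y:
  U = ∅: f^{-1}(U) = ∅ ∈ τ_X ✓.
  U = {B}: f^{-1}(U) = {x45} ∈ τ_X ✓.
  U = {C}: f^{-1}(U) = {x44} ∈ τ_X ✓.
  U = {B, C}: f^{-1}(U) = {x44, x45} ∈ τ_X ✓.
  U = {A, B, C}: f^{-1}(U) = {x44, x45} ∈ τ_X ✓.
Every preimage lies in τ_X, so f IS continuous.


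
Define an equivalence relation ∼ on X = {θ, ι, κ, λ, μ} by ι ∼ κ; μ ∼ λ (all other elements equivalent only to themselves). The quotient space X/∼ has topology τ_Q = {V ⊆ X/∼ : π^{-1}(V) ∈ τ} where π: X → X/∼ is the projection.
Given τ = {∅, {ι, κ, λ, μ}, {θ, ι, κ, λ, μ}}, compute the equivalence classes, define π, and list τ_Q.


X/∼ = {[θ], [ι=κ], [λ=μ]}; |τ_Q| = 3.

Equivalence classes: [θ], [ι=κ], [λ=μ].
Quotient map π: X → X/∼ sends θ ↦ [θ], ι ↦ [ι=κ], κ ↦ [ι=κ], λ ↦ [λ=μ], μ ↦ [λ=μ].
For each subset V ⊆ X/∼, compute π^{-1}(V) ⊆ X and check whether π^{-1}(V) ∈ τ. V is open in τ_Q iff π^{-1}(V) ∈ τ.
  V = {}: π^{-1}(V) = ∅ ∈ τ ✓.
  V = {[θ]}: π^{-1}(V) = {θ} ∉ τ ✗.
  V = {[ι=κ]}: π^{-1}(V) = {ι, κ} ∉ τ ✗.
  V = {[θ], [ι=κ]}: π^{-1}(V) = {θ, ι, κ} ∉ τ ✗.
  V = {[λ=μ]}: π^{-1}(V) = {λ, μ} ∉ τ ✗.
  V = {[θ], [λ=μ]}: π^{-1}(V) = {θ, λ, μ} ∉ τ ✗.
  V = {[ι=κ], [λ=μ]}: π^{-1}(V) = {ι, κ, λ, μ} ∈ τ ✓.
  V = {[θ], [ι=κ], [λ=μ]}: π^{-1}(V) = {θ, ι, κ, λ, μ} ∈ τ ✓.
Open sets in the quotient: τ_Q = {{}, {[ι=κ], [λ=μ]}, {[θ], [ι=κ], [λ=μ]}} (3 elements).
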